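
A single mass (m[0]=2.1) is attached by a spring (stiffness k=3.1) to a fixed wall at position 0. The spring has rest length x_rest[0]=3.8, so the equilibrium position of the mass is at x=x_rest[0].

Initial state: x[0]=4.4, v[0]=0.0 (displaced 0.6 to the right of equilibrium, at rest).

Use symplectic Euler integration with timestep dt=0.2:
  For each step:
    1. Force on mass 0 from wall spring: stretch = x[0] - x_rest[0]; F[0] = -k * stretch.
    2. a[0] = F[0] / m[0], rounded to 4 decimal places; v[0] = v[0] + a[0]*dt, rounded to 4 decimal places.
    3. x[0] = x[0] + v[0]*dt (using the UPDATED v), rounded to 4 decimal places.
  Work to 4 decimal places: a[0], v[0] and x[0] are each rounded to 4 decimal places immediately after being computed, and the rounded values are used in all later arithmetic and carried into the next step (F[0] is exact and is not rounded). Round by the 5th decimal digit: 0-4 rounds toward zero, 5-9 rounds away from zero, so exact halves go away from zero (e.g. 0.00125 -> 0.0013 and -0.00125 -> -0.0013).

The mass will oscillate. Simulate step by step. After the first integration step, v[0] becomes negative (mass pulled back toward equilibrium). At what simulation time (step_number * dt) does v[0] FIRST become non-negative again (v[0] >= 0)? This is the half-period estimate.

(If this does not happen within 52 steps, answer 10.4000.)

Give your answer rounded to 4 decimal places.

Answer: 2.6000

Derivation:
Step 0: x=[4.4000] v=[0.0000]
Step 1: x=[4.3646] v=[-0.1771]
Step 2: x=[4.2958] v=[-0.3438]
Step 3: x=[4.1978] v=[-0.4902]
Step 4: x=[4.0763] v=[-0.6076]
Step 5: x=[3.9385] v=[-0.6892]
Step 6: x=[3.7925] v=[-0.7301]
Step 7: x=[3.6469] v=[-0.7279]
Step 8: x=[3.5104] v=[-0.6827]
Step 9: x=[3.3910] v=[-0.5972]
Step 10: x=[3.2957] v=[-0.4764]
Step 11: x=[3.2302] v=[-0.3275]
Step 12: x=[3.1983] v=[-0.1593]
Step 13: x=[3.2020] v=[0.0183]
First v>=0 after going negative at step 13, time=2.6000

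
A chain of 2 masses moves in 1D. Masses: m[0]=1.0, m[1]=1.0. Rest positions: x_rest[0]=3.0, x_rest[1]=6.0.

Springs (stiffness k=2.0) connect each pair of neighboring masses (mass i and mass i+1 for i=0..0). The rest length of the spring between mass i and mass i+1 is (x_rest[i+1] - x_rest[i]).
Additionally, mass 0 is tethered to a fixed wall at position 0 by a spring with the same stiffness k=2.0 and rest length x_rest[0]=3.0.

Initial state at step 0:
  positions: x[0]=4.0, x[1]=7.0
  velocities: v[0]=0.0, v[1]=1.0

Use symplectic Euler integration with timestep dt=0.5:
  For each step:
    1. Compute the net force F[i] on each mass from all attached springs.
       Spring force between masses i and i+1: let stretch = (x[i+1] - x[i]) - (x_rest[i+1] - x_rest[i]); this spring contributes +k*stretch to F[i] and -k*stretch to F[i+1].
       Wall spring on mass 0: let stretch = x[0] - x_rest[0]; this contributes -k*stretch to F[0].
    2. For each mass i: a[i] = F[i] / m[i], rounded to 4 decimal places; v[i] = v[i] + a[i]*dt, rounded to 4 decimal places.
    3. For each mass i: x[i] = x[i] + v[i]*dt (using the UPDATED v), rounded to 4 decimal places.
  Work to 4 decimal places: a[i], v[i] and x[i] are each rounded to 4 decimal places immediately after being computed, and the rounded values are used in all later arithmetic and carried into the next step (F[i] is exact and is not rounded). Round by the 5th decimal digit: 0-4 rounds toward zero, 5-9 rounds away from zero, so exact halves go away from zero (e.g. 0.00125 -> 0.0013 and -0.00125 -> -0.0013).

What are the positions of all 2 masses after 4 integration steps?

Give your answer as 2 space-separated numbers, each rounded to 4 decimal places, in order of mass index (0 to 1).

Step 0: x=[4.0000 7.0000] v=[0.0000 1.0000]
Step 1: x=[3.5000 7.5000] v=[-1.0000 1.0000]
Step 2: x=[3.2500 7.5000] v=[-0.5000 0.0000]
Step 3: x=[3.5000 6.8750] v=[0.5000 -1.2500]
Step 4: x=[3.6875 6.0625] v=[0.3750 -1.6250]

Answer: 3.6875 6.0625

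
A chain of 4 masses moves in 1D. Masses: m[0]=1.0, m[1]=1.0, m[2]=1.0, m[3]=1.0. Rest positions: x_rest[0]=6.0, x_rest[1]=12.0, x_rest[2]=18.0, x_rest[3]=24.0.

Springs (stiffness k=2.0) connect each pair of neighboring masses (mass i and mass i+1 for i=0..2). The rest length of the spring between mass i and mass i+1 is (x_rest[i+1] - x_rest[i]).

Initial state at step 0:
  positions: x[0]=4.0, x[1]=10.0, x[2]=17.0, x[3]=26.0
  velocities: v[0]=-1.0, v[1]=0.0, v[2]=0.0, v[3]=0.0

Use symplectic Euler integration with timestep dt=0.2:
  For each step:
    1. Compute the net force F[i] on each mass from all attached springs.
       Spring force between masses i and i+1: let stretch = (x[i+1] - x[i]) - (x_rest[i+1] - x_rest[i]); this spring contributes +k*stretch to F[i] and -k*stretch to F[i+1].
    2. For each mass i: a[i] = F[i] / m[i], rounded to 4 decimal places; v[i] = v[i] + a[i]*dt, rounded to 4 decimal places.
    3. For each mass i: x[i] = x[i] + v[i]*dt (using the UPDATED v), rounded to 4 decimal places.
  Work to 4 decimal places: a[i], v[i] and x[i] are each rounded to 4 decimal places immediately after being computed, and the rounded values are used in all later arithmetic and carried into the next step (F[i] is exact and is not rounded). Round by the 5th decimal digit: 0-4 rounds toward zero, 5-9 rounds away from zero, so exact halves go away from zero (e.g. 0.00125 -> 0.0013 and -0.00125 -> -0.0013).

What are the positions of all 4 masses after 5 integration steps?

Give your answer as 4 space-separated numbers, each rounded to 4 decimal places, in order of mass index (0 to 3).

Answer: 3.4785 10.8911 18.2588 23.3716

Derivation:
Step 0: x=[4.0000 10.0000 17.0000 26.0000] v=[-1.0000 0.0000 0.0000 0.0000]
Step 1: x=[3.8000 10.0800 17.1600 25.7600] v=[-1.0000 0.4000 0.8000 -1.2000]
Step 2: x=[3.6224 10.2240 17.4416 25.3120] v=[-0.8880 0.7200 1.4080 -2.2400]
Step 3: x=[3.4929 10.4173 17.7754 24.7144] v=[-0.6474 0.9664 1.6691 -2.9882]
Step 4: x=[3.4374 10.6453 18.0757 24.0416] v=[-0.2776 1.1399 1.5015 -3.3638]
Step 5: x=[3.4785 10.8911 18.2588 23.3716] v=[0.2056 1.2289 0.9157 -3.3502]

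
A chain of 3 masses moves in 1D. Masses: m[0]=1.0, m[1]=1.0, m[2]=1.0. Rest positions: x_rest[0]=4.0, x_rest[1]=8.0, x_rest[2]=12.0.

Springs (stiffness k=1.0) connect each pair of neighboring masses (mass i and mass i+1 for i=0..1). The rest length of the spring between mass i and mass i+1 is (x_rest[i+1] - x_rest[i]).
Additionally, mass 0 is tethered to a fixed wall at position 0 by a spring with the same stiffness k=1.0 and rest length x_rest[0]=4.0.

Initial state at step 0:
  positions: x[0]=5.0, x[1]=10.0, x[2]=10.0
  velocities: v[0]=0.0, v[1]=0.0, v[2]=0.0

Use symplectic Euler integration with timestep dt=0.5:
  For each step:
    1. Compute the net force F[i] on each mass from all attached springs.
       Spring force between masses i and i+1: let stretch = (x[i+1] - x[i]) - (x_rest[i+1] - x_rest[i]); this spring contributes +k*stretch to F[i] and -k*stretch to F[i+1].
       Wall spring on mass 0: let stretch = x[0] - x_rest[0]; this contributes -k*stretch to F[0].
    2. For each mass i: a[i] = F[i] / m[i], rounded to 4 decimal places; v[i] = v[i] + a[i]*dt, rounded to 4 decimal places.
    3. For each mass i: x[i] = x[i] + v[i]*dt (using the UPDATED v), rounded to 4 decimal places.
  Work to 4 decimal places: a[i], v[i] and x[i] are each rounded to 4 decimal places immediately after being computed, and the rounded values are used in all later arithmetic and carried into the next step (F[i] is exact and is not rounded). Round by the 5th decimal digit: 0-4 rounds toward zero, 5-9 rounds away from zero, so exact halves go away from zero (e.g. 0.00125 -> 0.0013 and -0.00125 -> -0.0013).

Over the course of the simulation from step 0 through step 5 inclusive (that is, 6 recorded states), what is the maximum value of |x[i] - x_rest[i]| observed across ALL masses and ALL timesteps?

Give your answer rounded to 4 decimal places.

Step 0: x=[5.0000 10.0000 10.0000] v=[0.0000 0.0000 0.0000]
Step 1: x=[5.0000 8.7500 11.0000] v=[0.0000 -2.5000 2.0000]
Step 2: x=[4.6875 7.1250 12.4375] v=[-0.6250 -3.2500 2.8750]
Step 3: x=[3.8125 6.2188 13.5469] v=[-1.7500 -1.8125 2.2188]
Step 4: x=[2.5860 6.5430 13.8243] v=[-2.4531 0.6484 0.5548]
Step 5: x=[1.7022 7.6983 13.2814] v=[-1.7676 2.3106 -1.0859]
Max displacement = 2.2978

Answer: 2.2978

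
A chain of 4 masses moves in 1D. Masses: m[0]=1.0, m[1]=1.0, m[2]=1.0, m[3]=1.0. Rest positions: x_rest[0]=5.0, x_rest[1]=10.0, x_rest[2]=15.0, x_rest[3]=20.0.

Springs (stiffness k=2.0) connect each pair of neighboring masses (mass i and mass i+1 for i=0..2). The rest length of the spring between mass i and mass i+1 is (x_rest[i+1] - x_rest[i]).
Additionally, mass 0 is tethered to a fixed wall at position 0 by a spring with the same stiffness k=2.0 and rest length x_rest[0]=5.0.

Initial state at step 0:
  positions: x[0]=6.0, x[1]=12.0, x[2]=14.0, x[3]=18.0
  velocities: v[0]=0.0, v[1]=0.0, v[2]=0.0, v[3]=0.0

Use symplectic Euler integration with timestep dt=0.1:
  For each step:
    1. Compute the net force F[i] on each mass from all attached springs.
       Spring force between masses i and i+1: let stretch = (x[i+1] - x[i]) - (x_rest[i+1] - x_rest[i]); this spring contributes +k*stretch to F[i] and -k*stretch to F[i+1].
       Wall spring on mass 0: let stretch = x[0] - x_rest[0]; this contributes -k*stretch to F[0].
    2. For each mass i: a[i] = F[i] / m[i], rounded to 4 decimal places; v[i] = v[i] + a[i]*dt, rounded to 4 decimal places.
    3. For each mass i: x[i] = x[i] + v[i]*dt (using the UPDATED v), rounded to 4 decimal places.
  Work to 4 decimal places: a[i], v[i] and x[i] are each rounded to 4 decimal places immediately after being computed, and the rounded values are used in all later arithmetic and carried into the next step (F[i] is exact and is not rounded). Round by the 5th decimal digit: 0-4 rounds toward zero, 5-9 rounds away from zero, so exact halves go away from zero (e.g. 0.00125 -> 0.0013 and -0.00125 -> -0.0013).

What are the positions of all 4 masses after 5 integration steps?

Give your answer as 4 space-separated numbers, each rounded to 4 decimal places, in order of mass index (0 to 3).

Step 0: x=[6.0000 12.0000 14.0000 18.0000] v=[0.0000 0.0000 0.0000 0.0000]
Step 1: x=[6.0000 11.9200 14.0400 18.0200] v=[0.0000 -0.8000 0.4000 0.2000]
Step 2: x=[5.9984 11.7640 14.1172 18.0604] v=[-0.0160 -1.5600 0.7720 0.4040]
Step 3: x=[5.9921 11.5398 14.2262 18.1219] v=[-0.0626 -2.2425 1.0900 0.6154]
Step 4: x=[5.9770 11.2583 14.3594 18.2055] v=[-0.1515 -2.8148 1.3319 0.8363]
Step 5: x=[5.9479 10.9332 14.5075 18.3122] v=[-0.2906 -3.2508 1.4809 1.0671]

Answer: 5.9479 10.9332 14.5075 18.3122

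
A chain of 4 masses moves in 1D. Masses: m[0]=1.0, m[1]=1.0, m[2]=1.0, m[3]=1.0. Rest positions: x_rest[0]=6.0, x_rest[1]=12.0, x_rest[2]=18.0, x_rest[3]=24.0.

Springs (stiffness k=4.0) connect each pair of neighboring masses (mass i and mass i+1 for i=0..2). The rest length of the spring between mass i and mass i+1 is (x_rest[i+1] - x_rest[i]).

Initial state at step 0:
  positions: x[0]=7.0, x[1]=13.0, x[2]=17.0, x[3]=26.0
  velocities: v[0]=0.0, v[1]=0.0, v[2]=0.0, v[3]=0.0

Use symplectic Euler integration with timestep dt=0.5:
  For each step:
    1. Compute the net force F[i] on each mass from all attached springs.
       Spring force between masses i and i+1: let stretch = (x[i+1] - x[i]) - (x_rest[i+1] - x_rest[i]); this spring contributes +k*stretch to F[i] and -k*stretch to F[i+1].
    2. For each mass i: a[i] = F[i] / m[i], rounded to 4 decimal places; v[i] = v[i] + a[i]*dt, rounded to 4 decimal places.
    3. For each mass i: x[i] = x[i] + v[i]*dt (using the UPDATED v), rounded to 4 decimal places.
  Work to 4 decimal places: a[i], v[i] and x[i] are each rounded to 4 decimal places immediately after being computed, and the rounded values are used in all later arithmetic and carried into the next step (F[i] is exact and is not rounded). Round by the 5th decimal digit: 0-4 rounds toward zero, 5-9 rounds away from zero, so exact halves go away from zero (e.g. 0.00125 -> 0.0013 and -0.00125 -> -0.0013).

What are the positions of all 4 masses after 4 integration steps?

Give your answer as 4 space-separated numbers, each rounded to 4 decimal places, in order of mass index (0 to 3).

Step 0: x=[7.0000 13.0000 17.0000 26.0000] v=[0.0000 0.0000 0.0000 0.0000]
Step 1: x=[7.0000 11.0000 22.0000 23.0000] v=[0.0000 -4.0000 10.0000 -6.0000]
Step 2: x=[5.0000 16.0000 17.0000 25.0000] v=[-4.0000 10.0000 -10.0000 4.0000]
Step 3: x=[8.0000 11.0000 19.0000 25.0000] v=[6.0000 -10.0000 4.0000 0.0000]
Step 4: x=[8.0000 11.0000 19.0000 25.0000] v=[0.0000 0.0000 0.0000 0.0000]

Answer: 8.0000 11.0000 19.0000 25.0000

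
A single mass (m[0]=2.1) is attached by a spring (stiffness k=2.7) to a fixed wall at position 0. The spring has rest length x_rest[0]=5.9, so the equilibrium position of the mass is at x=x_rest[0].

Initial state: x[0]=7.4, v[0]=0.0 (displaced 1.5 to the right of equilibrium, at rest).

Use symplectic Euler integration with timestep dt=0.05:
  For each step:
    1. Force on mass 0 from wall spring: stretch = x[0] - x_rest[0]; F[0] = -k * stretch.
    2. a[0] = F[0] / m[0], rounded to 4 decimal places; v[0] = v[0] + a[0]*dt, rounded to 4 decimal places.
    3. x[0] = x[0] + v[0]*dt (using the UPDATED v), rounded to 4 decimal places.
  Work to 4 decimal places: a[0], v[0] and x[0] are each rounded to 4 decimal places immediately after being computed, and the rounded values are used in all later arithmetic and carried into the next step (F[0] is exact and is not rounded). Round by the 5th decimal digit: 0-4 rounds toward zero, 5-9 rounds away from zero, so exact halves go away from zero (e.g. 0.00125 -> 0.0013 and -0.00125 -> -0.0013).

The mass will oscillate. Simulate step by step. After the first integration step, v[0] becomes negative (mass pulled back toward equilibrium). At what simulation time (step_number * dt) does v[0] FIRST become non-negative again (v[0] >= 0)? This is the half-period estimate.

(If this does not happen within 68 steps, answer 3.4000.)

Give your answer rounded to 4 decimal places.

Step 0: x=[7.4000] v=[0.0000]
Step 1: x=[7.3952] v=[-0.0964]
Step 2: x=[7.3856] v=[-0.1925]
Step 3: x=[7.3712] v=[-0.2880]
Step 4: x=[7.3521] v=[-0.3826]
Step 5: x=[7.3283] v=[-0.4760]
Step 6: x=[7.2999] v=[-0.5678]
Step 7: x=[7.2670] v=[-0.6578]
Step 8: x=[7.2297] v=[-0.7457]
Step 9: x=[7.1881] v=[-0.8312]
Step 10: x=[7.1424] v=[-0.9140]
Step 11: x=[7.0927] v=[-0.9939]
Step 12: x=[7.0392] v=[-1.0706]
Step 13: x=[6.9820] v=[-1.1438]
Step 14: x=[6.9213] v=[-1.2134]
Step 15: x=[6.8573] v=[-1.2791]
Step 16: x=[6.7903] v=[-1.3406]
Step 17: x=[6.7204] v=[-1.3978]
Step 18: x=[6.6479] v=[-1.4505]
Step 19: x=[6.5730] v=[-1.4986]
Step 20: x=[6.4959] v=[-1.5419]
Step 21: x=[6.4169] v=[-1.5802]
Step 22: x=[6.3362] v=[-1.6134]
Step 23: x=[6.2541] v=[-1.6414]
Step 24: x=[6.1709] v=[-1.6642]
Step 25: x=[6.0868] v=[-1.6816]
Step 26: x=[6.0021] v=[-1.6936]
Step 27: x=[5.9171] v=[-1.7002]
Step 28: x=[5.8320] v=[-1.7013]
Step 29: x=[5.7472] v=[-1.6969]
Step 30: x=[5.6628] v=[-1.6871]
Step 31: x=[5.5792] v=[-1.6719]
Step 32: x=[5.4966] v=[-1.6513]
Step 33: x=[5.4153] v=[-1.6254]
Step 34: x=[5.3356] v=[-1.5942]
Step 35: x=[5.2577] v=[-1.5579]
Step 36: x=[5.1819] v=[-1.5166]
Step 37: x=[5.1084] v=[-1.4704]
Step 38: x=[5.0374] v=[-1.4195]
Step 39: x=[4.9692] v=[-1.3640]
Step 40: x=[4.9040] v=[-1.3042]
Step 41: x=[4.8420] v=[-1.2402]
Step 42: x=[4.7834] v=[-1.1722]
Step 43: x=[4.7284] v=[-1.1004]
Step 44: x=[4.6771] v=[-1.0251]
Step 45: x=[4.6298] v=[-0.9465]
Step 46: x=[4.5866] v=[-0.8648]
Step 47: x=[4.5476] v=[-0.7804]
Step 48: x=[4.5129] v=[-0.6935]
Step 49: x=[4.4827] v=[-0.6043]
Step 50: x=[4.4570] v=[-0.5132]
Step 51: x=[4.4360] v=[-0.4204]
Step 52: x=[4.4197] v=[-0.3263]
Step 53: x=[4.4081] v=[-0.2311]
Step 54: x=[4.4013] v=[-0.1352]
Step 55: x=[4.3994] v=[-0.0389]
Step 56: x=[4.4023] v=[0.0576]
First v>=0 after going negative at step 56, time=2.8000

Answer: 2.8000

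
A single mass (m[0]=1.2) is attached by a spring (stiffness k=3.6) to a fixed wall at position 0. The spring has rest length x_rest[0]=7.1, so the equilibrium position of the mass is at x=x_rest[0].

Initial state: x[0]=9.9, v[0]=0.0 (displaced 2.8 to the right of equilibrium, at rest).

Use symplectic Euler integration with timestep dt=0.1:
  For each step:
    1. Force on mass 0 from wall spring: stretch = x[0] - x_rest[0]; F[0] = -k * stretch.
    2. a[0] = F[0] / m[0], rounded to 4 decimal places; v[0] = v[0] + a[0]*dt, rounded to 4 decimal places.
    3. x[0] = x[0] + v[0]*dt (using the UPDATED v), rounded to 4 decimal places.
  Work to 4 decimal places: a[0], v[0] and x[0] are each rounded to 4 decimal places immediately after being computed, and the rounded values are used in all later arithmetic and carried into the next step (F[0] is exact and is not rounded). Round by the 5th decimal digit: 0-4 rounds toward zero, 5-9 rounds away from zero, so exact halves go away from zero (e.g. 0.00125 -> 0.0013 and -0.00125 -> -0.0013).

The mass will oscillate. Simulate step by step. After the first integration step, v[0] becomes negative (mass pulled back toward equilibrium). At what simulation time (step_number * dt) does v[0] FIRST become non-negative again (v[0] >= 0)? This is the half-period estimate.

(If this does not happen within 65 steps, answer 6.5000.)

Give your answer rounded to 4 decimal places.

Step 0: x=[9.9000] v=[0.0000]
Step 1: x=[9.8160] v=[-0.8400]
Step 2: x=[9.6505] v=[-1.6548]
Step 3: x=[9.4085] v=[-2.4200]
Step 4: x=[9.0972] v=[-3.1126]
Step 5: x=[8.7260] v=[-3.7118]
Step 6: x=[8.3060] v=[-4.1996]
Step 7: x=[7.8499] v=[-4.5614]
Step 8: x=[7.3713] v=[-4.7864]
Step 9: x=[6.8845] v=[-4.8678]
Step 10: x=[6.4042] v=[-4.8032]
Step 11: x=[5.9448] v=[-4.5945]
Step 12: x=[5.5200] v=[-4.2479]
Step 13: x=[5.1426] v=[-3.7739]
Step 14: x=[4.8239] v=[-3.1867]
Step 15: x=[4.5735] v=[-2.5039]
Step 16: x=[4.3989] v=[-1.7460]
Step 17: x=[4.3053] v=[-0.9357]
Step 18: x=[4.2956] v=[-0.0973]
Step 19: x=[4.3700] v=[0.7440]
First v>=0 after going negative at step 19, time=1.9000

Answer: 1.9000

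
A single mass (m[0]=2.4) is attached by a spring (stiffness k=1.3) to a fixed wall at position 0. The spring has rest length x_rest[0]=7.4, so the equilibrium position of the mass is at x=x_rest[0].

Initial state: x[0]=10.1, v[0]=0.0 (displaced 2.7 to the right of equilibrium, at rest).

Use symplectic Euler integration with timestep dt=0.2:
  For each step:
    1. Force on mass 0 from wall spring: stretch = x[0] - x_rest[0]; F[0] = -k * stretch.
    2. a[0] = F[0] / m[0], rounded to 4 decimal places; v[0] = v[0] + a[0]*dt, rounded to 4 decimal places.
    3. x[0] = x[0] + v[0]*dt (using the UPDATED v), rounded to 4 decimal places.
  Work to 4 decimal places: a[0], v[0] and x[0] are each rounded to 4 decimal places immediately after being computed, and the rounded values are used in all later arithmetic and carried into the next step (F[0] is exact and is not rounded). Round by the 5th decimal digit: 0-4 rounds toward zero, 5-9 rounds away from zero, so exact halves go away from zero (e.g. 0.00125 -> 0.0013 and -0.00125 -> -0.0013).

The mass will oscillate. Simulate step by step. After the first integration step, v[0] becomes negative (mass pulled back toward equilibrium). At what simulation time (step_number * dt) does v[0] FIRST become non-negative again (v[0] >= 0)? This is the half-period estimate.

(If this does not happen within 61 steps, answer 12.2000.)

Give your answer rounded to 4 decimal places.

Step 0: x=[10.1000] v=[0.0000]
Step 1: x=[10.0415] v=[-0.2925]
Step 2: x=[9.9258] v=[-0.5787]
Step 3: x=[9.7553] v=[-0.8523]
Step 4: x=[9.5338] v=[-1.1075]
Step 5: x=[9.2661] v=[-1.3387]
Step 6: x=[8.9579] v=[-1.5409]
Step 7: x=[8.6160] v=[-1.7097]
Step 8: x=[8.2477] v=[-1.8414]
Step 9: x=[7.8611] v=[-1.9332]
Step 10: x=[7.4645] v=[-1.9832]
Step 11: x=[7.0665] v=[-1.9902]
Step 12: x=[6.6757] v=[-1.9541]
Step 13: x=[6.3006] v=[-1.8756]
Step 14: x=[5.9493] v=[-1.7565]
Step 15: x=[5.6294] v=[-1.5993]
Step 16: x=[5.3479] v=[-1.4075]
Step 17: x=[5.1109] v=[-1.1852]
Step 18: x=[4.9235] v=[-0.9372]
Step 19: x=[4.7897] v=[-0.6689]
Step 20: x=[4.7125] v=[-0.3861]
Step 21: x=[4.6935] v=[-0.0950]
Step 22: x=[4.7331] v=[0.1982]
First v>=0 after going negative at step 22, time=4.4000

Answer: 4.4000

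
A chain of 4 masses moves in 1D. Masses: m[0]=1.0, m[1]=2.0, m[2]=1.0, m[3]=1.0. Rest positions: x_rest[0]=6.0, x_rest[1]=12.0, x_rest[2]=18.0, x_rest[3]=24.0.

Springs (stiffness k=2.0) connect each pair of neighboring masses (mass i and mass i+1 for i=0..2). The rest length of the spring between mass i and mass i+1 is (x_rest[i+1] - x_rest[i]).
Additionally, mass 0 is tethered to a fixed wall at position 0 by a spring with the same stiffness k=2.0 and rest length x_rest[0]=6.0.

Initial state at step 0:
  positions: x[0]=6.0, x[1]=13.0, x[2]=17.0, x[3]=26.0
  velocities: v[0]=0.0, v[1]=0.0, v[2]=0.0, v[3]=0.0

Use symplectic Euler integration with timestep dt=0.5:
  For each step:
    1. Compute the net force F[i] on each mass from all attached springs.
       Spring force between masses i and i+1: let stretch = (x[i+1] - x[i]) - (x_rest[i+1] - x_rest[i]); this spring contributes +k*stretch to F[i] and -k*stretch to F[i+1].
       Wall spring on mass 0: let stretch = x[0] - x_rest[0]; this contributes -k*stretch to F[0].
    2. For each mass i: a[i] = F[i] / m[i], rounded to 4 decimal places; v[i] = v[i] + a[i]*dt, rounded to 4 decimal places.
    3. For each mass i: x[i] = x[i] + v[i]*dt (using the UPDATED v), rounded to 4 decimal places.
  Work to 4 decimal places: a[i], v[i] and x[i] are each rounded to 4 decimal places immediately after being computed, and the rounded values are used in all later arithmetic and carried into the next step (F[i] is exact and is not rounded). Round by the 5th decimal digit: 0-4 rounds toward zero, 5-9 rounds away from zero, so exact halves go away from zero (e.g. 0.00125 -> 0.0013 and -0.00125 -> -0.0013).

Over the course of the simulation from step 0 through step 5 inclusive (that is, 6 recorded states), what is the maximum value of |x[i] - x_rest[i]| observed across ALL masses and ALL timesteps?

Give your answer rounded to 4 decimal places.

Answer: 2.8750

Derivation:
Step 0: x=[6.0000 13.0000 17.0000 26.0000] v=[0.0000 0.0000 0.0000 0.0000]
Step 1: x=[6.5000 12.2500 19.5000 24.5000] v=[1.0000 -1.5000 5.0000 -3.0000]
Step 2: x=[6.6250 11.8750 20.8750 23.5000] v=[0.2500 -0.7500 2.7500 -2.0000]
Step 3: x=[6.0625 12.4375 19.0625 24.1875] v=[-1.1250 1.1250 -3.6250 1.3750]
Step 4: x=[5.6563 13.0625 16.5000 25.3125] v=[-0.8125 1.2500 -5.1250 2.2500]
Step 5: x=[6.1250 12.6953 16.6250 25.0313] v=[0.9374 -0.7344 0.2500 -0.5625]
Max displacement = 2.8750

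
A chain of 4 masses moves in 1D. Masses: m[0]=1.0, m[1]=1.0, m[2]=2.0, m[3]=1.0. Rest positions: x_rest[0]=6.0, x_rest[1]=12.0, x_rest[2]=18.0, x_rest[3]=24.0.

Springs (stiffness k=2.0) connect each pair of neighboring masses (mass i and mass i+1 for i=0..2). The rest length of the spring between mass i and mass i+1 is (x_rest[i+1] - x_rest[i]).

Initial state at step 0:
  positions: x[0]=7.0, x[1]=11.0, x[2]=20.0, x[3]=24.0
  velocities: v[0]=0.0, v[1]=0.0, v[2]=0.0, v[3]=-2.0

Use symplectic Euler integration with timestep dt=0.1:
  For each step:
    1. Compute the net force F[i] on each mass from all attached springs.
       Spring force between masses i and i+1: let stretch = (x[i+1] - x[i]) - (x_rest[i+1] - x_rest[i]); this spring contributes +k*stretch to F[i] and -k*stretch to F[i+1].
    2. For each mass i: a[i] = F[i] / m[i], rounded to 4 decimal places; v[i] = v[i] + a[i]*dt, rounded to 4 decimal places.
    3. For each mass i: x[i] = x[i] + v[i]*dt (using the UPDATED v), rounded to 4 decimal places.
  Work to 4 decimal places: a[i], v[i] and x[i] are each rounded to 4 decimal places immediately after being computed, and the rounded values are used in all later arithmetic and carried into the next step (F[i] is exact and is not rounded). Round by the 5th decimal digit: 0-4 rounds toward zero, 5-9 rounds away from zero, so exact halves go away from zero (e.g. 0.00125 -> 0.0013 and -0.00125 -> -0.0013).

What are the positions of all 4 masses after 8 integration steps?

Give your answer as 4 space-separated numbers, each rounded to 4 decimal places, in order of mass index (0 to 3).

Step 0: x=[7.0000 11.0000 20.0000 24.0000] v=[0.0000 0.0000 0.0000 -2.0000]
Step 1: x=[6.9600 11.1000 19.9500 23.8400] v=[-0.4000 1.0000 -0.5000 -1.6000]
Step 2: x=[6.8828 11.2942 19.8504 23.7222] v=[-0.7720 1.9420 -0.9960 -1.1780]
Step 3: x=[6.7738 11.5713 19.7040 23.6470] v=[-1.0897 2.7710 -1.4644 -0.7524]
Step 4: x=[6.6408 11.9151 19.5157 23.6129] v=[-1.3302 3.4380 -1.8834 -0.3410]
Step 5: x=[6.4933 12.3054 19.2923 23.6169] v=[-1.4753 3.9033 -2.2337 0.0396]
Step 6: x=[6.3420 12.7192 19.0423 23.6544] v=[-1.5129 4.1383 -2.4999 0.3747]
Step 7: x=[6.1983 13.1320 18.7752 23.7196] v=[-1.4375 4.1275 -2.6710 0.6523]
Step 8: x=[6.0732 13.5189 18.5011 23.8059] v=[-1.2508 3.8694 -2.7409 0.8634]

Answer: 6.0732 13.5189 18.5011 23.8059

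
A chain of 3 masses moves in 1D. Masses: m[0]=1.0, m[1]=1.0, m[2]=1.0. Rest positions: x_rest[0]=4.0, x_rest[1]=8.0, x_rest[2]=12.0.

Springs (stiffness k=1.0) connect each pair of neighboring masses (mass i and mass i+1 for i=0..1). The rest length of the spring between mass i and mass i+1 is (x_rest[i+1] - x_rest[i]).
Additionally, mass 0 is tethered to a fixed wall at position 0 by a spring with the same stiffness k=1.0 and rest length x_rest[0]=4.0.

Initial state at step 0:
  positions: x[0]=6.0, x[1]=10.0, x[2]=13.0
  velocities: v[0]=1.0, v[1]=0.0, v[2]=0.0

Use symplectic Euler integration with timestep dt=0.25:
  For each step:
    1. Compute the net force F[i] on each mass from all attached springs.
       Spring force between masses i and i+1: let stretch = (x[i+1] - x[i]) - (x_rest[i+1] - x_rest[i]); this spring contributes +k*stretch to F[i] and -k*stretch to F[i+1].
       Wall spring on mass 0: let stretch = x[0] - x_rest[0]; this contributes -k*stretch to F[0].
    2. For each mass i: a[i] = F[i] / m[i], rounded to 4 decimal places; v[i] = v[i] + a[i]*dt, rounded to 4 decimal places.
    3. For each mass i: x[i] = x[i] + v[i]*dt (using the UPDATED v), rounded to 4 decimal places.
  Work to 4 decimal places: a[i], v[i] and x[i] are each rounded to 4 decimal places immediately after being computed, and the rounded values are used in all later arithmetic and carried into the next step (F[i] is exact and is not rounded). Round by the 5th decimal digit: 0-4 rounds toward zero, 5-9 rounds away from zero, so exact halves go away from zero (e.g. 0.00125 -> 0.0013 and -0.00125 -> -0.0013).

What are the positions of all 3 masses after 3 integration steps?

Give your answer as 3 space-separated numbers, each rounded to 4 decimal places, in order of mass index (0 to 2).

Answer: 5.9373 9.7029 13.3377

Derivation:
Step 0: x=[6.0000 10.0000 13.0000] v=[1.0000 0.0000 0.0000]
Step 1: x=[6.1250 9.9375 13.0625] v=[0.5000 -0.2500 0.2500]
Step 2: x=[6.1055 9.8320 13.1797] v=[-0.0781 -0.4219 0.4688]
Step 3: x=[5.9373 9.7029 13.3377] v=[-0.6729 -0.5166 0.6319]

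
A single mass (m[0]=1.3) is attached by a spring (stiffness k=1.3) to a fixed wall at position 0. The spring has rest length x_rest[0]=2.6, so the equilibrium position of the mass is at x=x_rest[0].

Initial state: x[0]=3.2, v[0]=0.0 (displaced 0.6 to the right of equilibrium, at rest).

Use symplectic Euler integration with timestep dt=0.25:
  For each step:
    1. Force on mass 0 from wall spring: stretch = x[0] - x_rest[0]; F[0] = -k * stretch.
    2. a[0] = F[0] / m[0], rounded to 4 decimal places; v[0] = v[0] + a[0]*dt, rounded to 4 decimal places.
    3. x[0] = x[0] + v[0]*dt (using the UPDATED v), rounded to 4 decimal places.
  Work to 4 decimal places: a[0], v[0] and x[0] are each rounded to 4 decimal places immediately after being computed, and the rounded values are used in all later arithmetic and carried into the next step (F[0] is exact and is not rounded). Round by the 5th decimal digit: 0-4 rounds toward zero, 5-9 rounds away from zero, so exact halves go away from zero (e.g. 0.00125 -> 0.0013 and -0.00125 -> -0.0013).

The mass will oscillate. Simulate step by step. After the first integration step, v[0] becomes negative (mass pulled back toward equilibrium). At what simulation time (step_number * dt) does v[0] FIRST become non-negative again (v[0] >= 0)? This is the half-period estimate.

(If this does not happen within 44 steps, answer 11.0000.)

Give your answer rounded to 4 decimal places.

Answer: 3.2500

Derivation:
Step 0: x=[3.2000] v=[0.0000]
Step 1: x=[3.1625] v=[-0.1500]
Step 2: x=[3.0899] v=[-0.2906]
Step 3: x=[2.9866] v=[-0.4131]
Step 4: x=[2.8592] v=[-0.5098]
Step 5: x=[2.7156] v=[-0.5746]
Step 6: x=[2.5647] v=[-0.6035]
Step 7: x=[2.4160] v=[-0.5947]
Step 8: x=[2.2788] v=[-0.5487]
Step 9: x=[2.1617] v=[-0.4684]
Step 10: x=[2.0720] v=[-0.3588]
Step 11: x=[2.0153] v=[-0.2268]
Step 12: x=[1.9952] v=[-0.0806]
Step 13: x=[2.0129] v=[0.0706]
First v>=0 after going negative at step 13, time=3.2500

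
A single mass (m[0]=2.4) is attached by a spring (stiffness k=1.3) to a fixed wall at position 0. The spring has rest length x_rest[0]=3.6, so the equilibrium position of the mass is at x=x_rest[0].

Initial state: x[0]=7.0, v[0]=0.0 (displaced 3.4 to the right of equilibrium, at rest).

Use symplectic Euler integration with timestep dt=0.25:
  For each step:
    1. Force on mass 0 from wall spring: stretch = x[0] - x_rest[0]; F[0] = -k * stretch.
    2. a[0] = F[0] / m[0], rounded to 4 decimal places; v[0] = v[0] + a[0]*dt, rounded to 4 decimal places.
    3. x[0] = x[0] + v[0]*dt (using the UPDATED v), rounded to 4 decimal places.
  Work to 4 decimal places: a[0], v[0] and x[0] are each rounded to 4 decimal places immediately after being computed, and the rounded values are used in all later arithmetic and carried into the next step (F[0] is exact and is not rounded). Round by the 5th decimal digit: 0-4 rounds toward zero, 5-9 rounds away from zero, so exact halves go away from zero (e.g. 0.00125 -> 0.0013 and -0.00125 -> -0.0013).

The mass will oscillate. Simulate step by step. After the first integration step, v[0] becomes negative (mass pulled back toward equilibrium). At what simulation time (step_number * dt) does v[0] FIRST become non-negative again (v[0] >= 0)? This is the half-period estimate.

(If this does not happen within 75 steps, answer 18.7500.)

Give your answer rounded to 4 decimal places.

Answer: 4.5000

Derivation:
Step 0: x=[7.0000] v=[0.0000]
Step 1: x=[6.8849] v=[-0.4604]
Step 2: x=[6.6586] v=[-0.9052]
Step 3: x=[6.3288] v=[-1.3194]
Step 4: x=[5.9066] v=[-1.6889]
Step 5: x=[5.4063] v=[-2.0013]
Step 6: x=[4.8448] v=[-2.2459]
Step 7: x=[4.2412] v=[-2.4145]
Step 8: x=[3.6159] v=[-2.5013]
Step 9: x=[2.9900] v=[-2.5035]
Step 10: x=[2.3848] v=[-2.4209]
Step 11: x=[1.8207] v=[-2.2564]
Step 12: x=[1.3168] v=[-2.0155]
Step 13: x=[0.8902] v=[-1.7063]
Step 14: x=[0.5554] v=[-1.3394]
Step 15: x=[0.3236] v=[-0.9271]
Step 16: x=[0.2028] v=[-0.4834]
Step 17: x=[0.1970] v=[-0.0234]
Step 18: x=[0.3064] v=[0.4374]
First v>=0 after going negative at step 18, time=4.5000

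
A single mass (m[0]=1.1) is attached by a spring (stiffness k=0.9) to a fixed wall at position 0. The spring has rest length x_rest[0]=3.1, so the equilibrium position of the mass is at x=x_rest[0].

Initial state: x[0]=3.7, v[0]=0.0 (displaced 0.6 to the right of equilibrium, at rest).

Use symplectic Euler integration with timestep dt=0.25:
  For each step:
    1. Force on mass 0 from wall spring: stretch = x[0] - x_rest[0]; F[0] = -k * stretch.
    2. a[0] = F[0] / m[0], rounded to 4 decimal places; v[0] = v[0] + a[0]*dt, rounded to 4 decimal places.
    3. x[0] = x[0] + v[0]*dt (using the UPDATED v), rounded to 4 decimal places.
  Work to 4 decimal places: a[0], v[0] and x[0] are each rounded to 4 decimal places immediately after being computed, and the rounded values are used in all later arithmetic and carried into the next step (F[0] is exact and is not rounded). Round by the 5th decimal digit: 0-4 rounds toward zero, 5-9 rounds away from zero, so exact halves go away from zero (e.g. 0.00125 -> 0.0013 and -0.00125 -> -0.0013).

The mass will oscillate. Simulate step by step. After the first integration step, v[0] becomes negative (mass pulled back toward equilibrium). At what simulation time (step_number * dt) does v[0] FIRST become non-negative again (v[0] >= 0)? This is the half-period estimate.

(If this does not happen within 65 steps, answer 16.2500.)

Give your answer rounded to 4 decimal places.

Step 0: x=[3.7000] v=[0.0000]
Step 1: x=[3.6693] v=[-0.1227]
Step 2: x=[3.6095] v=[-0.2392]
Step 3: x=[3.5237] v=[-0.3434]
Step 4: x=[3.4162] v=[-0.4301]
Step 5: x=[3.2925] v=[-0.4948]
Step 6: x=[3.1590] v=[-0.5342]
Step 7: x=[3.0224] v=[-0.5463]
Step 8: x=[2.8898] v=[-0.5304]
Step 9: x=[2.7680] v=[-0.4874]
Step 10: x=[2.6631] v=[-0.4195]
Step 11: x=[2.5806] v=[-0.3301]
Step 12: x=[2.5246] v=[-0.2239]
Step 13: x=[2.4981] v=[-0.1062]
Step 14: x=[2.5023] v=[0.0169]
First v>=0 after going negative at step 14, time=3.5000

Answer: 3.5000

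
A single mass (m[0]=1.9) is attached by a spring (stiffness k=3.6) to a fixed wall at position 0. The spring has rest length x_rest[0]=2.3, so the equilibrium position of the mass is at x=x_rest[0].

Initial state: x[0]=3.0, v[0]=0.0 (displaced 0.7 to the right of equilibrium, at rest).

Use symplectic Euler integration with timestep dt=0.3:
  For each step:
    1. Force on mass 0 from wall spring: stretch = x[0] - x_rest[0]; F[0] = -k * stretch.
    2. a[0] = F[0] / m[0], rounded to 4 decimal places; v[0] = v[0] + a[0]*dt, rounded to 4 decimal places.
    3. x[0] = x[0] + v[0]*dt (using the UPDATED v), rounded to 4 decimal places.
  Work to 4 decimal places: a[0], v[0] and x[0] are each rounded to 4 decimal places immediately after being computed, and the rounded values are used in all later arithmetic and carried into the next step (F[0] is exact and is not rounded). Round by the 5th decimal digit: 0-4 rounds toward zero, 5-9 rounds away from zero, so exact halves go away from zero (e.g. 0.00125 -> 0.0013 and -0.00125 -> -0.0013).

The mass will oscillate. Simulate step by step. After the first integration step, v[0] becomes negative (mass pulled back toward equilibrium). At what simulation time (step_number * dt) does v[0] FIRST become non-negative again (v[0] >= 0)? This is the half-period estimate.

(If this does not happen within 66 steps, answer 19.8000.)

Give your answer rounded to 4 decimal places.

Step 0: x=[3.0000] v=[0.0000]
Step 1: x=[2.8806] v=[-0.3979]
Step 2: x=[2.6622] v=[-0.7279]
Step 3: x=[2.3821] v=[-0.9338]
Step 4: x=[2.0880] v=[-0.9805]
Step 5: x=[1.8300] v=[-0.8600]
Step 6: x=[1.6521] v=[-0.5929]
Step 7: x=[1.5847] v=[-0.2246]
Step 8: x=[1.6393] v=[0.1820]
First v>=0 after going negative at step 8, time=2.4000

Answer: 2.4000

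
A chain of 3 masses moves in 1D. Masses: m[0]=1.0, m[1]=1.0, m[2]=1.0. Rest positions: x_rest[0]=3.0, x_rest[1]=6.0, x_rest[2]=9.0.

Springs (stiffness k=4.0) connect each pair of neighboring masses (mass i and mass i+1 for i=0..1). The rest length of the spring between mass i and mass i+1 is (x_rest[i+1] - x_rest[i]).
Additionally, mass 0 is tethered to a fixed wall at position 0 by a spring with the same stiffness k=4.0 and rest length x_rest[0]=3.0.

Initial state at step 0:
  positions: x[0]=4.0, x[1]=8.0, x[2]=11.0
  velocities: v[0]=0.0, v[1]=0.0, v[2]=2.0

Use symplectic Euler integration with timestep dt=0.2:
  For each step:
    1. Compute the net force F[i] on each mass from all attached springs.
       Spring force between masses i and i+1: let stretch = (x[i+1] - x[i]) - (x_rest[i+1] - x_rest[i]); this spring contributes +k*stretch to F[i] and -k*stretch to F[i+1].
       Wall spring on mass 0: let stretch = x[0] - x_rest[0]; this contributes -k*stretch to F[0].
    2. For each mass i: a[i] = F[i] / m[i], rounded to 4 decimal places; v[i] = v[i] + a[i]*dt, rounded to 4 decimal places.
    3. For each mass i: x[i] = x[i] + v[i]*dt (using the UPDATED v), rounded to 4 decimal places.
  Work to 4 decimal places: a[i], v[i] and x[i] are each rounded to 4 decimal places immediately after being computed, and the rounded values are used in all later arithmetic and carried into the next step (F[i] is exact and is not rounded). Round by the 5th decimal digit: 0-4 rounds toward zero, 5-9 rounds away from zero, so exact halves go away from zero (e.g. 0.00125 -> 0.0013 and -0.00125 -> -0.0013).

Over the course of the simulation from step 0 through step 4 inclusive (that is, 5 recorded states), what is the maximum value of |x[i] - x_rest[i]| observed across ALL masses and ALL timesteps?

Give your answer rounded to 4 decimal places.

Answer: 2.8488

Derivation:
Step 0: x=[4.0000 8.0000 11.0000] v=[0.0000 0.0000 2.0000]
Step 1: x=[4.0000 7.8400 11.4000] v=[0.0000 -0.8000 2.0000]
Step 2: x=[3.9744 7.6352 11.7104] v=[-0.1280 -1.0240 1.5520]
Step 3: x=[3.8986 7.4967 11.8488] v=[-0.3789 -0.6925 0.6918]
Step 4: x=[3.7747 7.4788 11.7708] v=[-0.6193 -0.0893 -0.3899]
Max displacement = 2.8488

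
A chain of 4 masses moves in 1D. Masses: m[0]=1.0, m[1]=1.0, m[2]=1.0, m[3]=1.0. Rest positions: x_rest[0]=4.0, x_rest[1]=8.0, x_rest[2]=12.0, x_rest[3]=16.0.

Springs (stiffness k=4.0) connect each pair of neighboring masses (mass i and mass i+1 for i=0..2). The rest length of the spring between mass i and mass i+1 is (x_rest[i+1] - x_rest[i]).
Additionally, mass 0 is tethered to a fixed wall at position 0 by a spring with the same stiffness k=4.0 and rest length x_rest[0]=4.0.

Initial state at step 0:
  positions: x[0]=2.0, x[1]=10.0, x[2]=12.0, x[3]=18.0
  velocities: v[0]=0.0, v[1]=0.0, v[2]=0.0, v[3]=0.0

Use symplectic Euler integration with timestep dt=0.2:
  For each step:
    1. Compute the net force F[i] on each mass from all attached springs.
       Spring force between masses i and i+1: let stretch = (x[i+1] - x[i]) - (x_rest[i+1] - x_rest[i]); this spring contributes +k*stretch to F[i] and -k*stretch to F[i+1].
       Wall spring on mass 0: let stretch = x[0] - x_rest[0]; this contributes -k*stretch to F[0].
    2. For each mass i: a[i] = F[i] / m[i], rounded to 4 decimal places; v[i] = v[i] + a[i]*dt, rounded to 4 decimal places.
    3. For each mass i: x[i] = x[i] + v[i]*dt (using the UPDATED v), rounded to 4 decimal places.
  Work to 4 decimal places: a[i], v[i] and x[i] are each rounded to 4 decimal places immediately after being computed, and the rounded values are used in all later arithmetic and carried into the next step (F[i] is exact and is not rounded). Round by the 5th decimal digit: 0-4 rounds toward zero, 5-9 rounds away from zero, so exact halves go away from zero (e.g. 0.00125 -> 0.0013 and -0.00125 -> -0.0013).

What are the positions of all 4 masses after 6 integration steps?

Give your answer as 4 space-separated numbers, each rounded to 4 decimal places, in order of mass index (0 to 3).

Answer: 4.8636 9.4548 11.7940 16.5510

Derivation:
Step 0: x=[2.0000 10.0000 12.0000 18.0000] v=[0.0000 0.0000 0.0000 0.0000]
Step 1: x=[2.9600 9.0400 12.6400 17.6800] v=[4.8000 -4.8000 3.2000 -1.6000]
Step 2: x=[4.4192 7.6832 13.5104 17.1936] v=[7.2960 -6.7840 4.3520 -2.4320]
Step 3: x=[5.6936 6.7365 14.0378 16.7579] v=[6.3718 -4.7334 2.6368 -2.1786]
Step 4: x=[6.2238 6.7912 13.8322 16.5270] v=[2.6512 0.2733 -1.0282 -1.1547]
Step 5: x=[5.8490 7.8816 12.9312 16.5049] v=[-1.8739 5.4522 -4.5052 -0.1105]
Step 6: x=[4.8636 9.4548 11.7940 16.5510] v=[-4.9270 7.8658 -5.6859 0.2305]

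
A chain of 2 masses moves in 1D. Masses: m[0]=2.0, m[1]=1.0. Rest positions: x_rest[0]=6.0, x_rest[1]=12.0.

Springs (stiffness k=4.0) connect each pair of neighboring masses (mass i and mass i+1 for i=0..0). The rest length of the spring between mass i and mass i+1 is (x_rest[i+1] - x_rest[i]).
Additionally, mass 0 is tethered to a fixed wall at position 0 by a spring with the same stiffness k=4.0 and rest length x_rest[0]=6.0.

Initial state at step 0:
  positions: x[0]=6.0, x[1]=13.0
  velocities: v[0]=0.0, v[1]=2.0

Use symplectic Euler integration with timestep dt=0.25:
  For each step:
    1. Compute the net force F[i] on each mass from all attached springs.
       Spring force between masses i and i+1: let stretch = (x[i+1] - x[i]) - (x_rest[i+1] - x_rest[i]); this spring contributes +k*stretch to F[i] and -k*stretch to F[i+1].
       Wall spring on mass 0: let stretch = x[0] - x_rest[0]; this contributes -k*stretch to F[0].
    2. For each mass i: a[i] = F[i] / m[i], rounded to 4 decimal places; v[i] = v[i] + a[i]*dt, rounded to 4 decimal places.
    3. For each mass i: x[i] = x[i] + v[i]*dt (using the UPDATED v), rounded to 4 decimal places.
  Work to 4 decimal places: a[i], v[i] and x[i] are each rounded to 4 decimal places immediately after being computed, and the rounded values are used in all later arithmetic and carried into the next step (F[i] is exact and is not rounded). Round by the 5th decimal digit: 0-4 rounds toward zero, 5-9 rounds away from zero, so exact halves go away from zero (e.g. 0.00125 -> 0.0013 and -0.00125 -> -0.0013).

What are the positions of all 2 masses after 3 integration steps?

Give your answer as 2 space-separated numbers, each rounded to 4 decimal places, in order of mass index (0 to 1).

Step 0: x=[6.0000 13.0000] v=[0.0000 2.0000]
Step 1: x=[6.1250 13.2500] v=[0.5000 1.0000]
Step 2: x=[6.3750 13.2188] v=[1.0000 -0.1250]
Step 3: x=[6.6836 12.9766] v=[1.2344 -0.9688]

Answer: 6.6836 12.9766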